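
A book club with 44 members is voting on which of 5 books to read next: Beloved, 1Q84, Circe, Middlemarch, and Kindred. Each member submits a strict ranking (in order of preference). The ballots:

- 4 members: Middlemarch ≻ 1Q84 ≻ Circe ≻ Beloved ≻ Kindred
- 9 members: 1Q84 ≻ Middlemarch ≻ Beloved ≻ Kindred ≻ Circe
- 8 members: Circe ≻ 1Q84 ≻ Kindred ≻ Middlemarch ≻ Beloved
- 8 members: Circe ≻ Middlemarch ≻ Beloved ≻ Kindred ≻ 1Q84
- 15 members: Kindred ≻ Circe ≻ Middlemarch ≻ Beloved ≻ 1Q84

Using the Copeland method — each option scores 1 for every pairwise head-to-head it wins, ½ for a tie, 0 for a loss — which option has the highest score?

Beloved: beats 1Q84; loses to Circe, Middlemarch, and Kindred → score 1.
1Q84: loses to Beloved, Circe, Middlemarch, and Kindred → score 0.
Circe: beats Beloved, 1Q84, and Middlemarch; loses to Kindred → score 3.
Middlemarch: beats Beloved and 1Q84; loses to Circe and Kindred → score 2.
Kindred: beats Beloved, 1Q84, Circe, and Middlemarch → score 4.
Kindred has the best pairwise record.

Kindred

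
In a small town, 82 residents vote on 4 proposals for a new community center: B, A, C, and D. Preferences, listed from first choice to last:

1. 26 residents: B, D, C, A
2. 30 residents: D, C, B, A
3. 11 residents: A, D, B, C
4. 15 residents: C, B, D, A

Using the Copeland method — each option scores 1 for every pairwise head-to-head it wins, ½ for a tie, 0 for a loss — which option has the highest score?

B: beats A; ties D; loses to C → score 1.5.
A: loses to B, C, and D → score 0.
C: beats B and A; loses to D → score 2.
D: beats A and C; ties B → score 2.5.
D has the best pairwise record.

D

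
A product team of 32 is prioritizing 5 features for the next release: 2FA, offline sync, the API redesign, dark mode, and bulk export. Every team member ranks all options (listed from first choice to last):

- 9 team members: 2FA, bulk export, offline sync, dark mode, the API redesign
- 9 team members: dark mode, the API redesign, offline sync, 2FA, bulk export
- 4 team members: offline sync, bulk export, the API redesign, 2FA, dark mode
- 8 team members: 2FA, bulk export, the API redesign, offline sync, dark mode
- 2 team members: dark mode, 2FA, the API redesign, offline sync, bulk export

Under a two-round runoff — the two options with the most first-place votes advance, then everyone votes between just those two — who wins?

Round 1 first-place votes: 2FA 17, offline sync 4, the API redesign 0, dark mode 11, bulk export 0.
2FA and dark mode advance.
Runoff: 2FA is preferred to dark mode by 21 voters; dark mode by 11.
2FA wins the runoff.

2FA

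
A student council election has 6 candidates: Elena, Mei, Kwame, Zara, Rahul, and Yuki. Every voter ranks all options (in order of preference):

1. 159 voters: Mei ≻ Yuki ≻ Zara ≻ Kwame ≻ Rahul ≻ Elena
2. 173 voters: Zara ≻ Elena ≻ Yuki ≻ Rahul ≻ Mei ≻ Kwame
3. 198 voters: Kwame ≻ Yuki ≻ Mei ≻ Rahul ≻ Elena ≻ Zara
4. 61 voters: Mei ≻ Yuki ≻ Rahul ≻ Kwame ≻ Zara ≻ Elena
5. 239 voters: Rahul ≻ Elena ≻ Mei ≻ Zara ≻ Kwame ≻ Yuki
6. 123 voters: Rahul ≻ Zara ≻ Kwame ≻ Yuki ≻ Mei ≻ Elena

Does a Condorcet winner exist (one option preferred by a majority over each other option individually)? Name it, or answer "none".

Checking pairwise contests:
Mei beats Elena 541–412.
Rahul beats Mei 535–418.
Mei beats Kwame 632–321.
Mei beats Zara 657–296.
Yuki beats Rahul 591–362.
Kwame beats Yuki 560–393.
Every option loses at least one head-to-head, so there is no Condorcet winner.

none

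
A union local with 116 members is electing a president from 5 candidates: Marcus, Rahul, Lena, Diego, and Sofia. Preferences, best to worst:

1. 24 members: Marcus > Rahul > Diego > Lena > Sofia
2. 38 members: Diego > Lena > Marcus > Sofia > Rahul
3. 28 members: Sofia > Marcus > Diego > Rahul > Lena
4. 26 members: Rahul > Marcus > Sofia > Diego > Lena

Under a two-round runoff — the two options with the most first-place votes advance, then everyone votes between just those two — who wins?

Diego

Round 1 first-place votes: Marcus 24, Rahul 26, Lena 0, Diego 38, Sofia 28.
Diego and Sofia advance.
Runoff: Diego is preferred to Sofia by 62 voters; Sofia by 54.
Diego wins the runoff.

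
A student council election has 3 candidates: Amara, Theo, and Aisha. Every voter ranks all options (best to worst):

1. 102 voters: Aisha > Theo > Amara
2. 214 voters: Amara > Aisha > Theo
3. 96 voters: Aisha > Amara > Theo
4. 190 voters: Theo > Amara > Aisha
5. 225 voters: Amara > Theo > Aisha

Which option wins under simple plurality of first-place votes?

Amara

First-place votes: Amara 439, Theo 190, Aisha 198.
Amara has the most first-place votes.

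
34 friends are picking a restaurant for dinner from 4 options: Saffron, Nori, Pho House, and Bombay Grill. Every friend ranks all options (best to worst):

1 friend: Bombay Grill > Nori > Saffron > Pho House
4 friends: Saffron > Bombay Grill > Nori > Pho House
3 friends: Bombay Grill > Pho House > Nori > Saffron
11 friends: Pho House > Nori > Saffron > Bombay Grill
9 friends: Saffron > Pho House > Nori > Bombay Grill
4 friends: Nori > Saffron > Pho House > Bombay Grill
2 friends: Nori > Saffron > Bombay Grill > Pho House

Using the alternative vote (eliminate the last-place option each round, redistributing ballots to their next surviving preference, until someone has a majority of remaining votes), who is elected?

Saffron

Round 1: Saffron 13, Nori 6, Pho House 11, Bombay Grill 4. Eliminate Bombay Grill.
Round 2: Saffron 13, Nori 7, Pho House 14. Eliminate Nori.
Round 3: Saffron 20, Pho House 14. Saffron has a majority.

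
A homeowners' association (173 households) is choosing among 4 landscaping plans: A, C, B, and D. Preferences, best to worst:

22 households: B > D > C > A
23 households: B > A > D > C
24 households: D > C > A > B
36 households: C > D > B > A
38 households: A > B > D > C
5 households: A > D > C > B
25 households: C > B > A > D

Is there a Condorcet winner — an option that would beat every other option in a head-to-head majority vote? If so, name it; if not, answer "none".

none

Checking pairwise contests:
C beats A 107–66.
D beats C 112–61.
C beats B 90–83.
A beats D 91–82.
Every option loses at least one head-to-head, so there is no Condorcet winner.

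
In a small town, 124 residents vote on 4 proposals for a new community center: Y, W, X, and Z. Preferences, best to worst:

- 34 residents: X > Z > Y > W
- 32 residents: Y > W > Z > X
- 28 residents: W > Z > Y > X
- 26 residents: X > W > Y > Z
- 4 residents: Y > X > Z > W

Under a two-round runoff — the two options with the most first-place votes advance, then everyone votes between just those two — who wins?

Round 1 first-place votes: Y 36, W 28, X 60, Z 0.
X and Y advance.
Runoff: X is preferred to Y by 60 voters; Y by 64.
Y wins the runoff.

Y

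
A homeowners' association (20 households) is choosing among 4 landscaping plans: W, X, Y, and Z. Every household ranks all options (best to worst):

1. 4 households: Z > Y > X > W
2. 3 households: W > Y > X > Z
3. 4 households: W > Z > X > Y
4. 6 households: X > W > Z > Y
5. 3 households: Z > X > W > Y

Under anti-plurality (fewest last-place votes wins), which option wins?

Last-place votes: W 4, X 0, Y 13, Z 3.
X is ranked last by the fewest voters, so X wins.

X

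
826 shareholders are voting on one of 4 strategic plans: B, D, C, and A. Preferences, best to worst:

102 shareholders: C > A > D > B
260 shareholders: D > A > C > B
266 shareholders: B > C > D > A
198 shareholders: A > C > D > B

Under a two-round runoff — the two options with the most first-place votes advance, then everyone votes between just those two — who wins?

Round 1 first-place votes: B 266, D 260, C 102, A 198.
B and D advance.
Runoff: B is preferred to D by 266 voters; D by 560.
D wins the runoff.

D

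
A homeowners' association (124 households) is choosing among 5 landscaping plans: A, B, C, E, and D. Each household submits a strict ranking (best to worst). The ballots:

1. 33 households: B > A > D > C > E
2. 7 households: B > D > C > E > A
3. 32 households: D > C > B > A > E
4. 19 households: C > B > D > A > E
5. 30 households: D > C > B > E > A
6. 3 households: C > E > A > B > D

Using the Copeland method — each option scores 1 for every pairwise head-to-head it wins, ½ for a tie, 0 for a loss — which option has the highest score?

D

A: beats E; loses to B, C, and D → score 1.
B: beats A and E; ties D; loses to C → score 2.5.
C: beats A, B, and E; loses to D → score 3.
E: loses to A, B, C, and D → score 0.
D: beats A, C, and E; ties B → score 3.5.
D has the best pairwise record.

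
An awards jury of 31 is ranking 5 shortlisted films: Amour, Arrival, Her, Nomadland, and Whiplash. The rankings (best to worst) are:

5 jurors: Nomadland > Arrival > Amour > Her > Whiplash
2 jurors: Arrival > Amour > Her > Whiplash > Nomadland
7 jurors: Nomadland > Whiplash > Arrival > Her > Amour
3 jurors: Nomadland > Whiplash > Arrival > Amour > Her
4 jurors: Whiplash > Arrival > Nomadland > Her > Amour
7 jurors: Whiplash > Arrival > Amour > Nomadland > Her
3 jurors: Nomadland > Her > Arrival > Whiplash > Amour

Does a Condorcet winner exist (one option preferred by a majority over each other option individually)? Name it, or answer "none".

Nomadland

Nomadland vs Amour: 22–9 for Nomadland.
Nomadland vs Arrival: 18–13 for Nomadland.
Nomadland vs Her: 29–2 for Nomadland.
Nomadland vs Whiplash: 18–13 for Nomadland.
Nomadland beats every other option head-to-head.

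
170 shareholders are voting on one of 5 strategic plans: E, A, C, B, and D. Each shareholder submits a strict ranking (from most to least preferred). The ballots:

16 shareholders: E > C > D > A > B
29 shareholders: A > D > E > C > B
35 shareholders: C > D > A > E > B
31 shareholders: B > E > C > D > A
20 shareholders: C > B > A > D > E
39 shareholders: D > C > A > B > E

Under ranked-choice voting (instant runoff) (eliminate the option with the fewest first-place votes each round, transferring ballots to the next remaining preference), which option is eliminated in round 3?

Round 1: E 16, A 29, C 55, B 31, D 39. Eliminate E.
Round 2: A 29, C 71, B 31, D 39. Eliminate A.
Round 3: C 71, B 31, D 68. Eliminate B.

B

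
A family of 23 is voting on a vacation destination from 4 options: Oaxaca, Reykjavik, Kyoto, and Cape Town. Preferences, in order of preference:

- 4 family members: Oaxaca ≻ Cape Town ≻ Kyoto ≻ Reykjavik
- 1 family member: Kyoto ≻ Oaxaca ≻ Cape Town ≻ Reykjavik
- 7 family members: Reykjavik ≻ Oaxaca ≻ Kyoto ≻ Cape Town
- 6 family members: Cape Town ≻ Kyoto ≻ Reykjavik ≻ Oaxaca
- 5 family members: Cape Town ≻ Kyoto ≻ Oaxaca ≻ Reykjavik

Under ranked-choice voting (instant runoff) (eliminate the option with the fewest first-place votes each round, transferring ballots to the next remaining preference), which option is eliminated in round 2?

Oaxaca

Round 1: Oaxaca 4, Reykjavik 7, Kyoto 1, Cape Town 11. Eliminate Kyoto.
Round 2: Oaxaca 5, Reykjavik 7, Cape Town 11. Eliminate Oaxaca.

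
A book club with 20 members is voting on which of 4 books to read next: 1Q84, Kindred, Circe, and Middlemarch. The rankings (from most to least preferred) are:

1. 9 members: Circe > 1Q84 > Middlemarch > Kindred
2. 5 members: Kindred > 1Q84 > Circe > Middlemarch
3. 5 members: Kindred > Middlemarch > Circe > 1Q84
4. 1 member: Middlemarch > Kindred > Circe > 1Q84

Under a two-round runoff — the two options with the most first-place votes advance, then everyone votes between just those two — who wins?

Round 1 first-place votes: 1Q84 0, Kindred 10, Circe 9, Middlemarch 1.
Kindred and Circe advance.
Runoff: Kindred is preferred to Circe by 11 voters; Circe by 9.
Kindred wins the runoff.

Kindred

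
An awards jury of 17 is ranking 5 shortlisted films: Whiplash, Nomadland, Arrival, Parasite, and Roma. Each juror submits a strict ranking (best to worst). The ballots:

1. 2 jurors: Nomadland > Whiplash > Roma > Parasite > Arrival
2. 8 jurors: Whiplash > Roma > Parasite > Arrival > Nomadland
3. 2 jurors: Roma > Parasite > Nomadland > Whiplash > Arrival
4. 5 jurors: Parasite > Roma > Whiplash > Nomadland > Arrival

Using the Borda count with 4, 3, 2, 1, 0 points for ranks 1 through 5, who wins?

Whiplash: 2·3 + 8·4 + 2·1 + 5·2 = 50
Nomadland: 2·4 + 8·0 + 2·2 + 5·1 = 17
Arrival: 2·0 + 8·1 + 2·0 + 5·0 = 8
Parasite: 2·1 + 8·2 + 2·3 + 5·4 = 44
Roma: 2·2 + 8·3 + 2·4 + 5·3 = 51
Roma has the highest Borda score (51).

Roma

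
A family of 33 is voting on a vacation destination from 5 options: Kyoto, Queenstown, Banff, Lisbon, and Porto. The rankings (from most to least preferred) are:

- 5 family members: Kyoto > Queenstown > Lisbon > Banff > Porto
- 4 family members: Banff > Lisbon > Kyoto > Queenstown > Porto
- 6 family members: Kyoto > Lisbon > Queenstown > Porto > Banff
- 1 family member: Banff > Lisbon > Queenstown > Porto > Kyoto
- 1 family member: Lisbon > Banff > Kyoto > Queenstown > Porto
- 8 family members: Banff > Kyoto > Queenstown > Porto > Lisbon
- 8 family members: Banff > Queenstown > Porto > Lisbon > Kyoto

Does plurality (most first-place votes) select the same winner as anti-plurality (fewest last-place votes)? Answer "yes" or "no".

no

Plurality — first-place votes: Kyoto 11, Queenstown 0, Banff 21, Lisbon 1, Porto 0. Winner: Banff.
Anti-plurality — last-place votes: Kyoto 9, Queenstown 0, Banff 6, Lisbon 8, Porto 10. Winner: Queenstown.
The two methods disagree.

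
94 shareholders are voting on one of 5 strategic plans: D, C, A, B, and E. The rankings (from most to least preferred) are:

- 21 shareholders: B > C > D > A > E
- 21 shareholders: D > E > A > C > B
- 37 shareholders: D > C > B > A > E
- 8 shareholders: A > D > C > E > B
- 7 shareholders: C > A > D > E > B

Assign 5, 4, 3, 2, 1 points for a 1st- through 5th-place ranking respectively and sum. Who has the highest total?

D

D: 21·3 + 21·5 + 37·5 + 8·4 + 7·3 = 406
C: 21·4 + 21·2 + 37·4 + 8·3 + 7·5 = 333
A: 21·2 + 21·3 + 37·2 + 8·5 + 7·4 = 247
B: 21·5 + 21·1 + 37·3 + 8·1 + 7·1 = 252
E: 21·1 + 21·4 + 37·1 + 8·2 + 7·2 = 172
D has the highest Borda score (406).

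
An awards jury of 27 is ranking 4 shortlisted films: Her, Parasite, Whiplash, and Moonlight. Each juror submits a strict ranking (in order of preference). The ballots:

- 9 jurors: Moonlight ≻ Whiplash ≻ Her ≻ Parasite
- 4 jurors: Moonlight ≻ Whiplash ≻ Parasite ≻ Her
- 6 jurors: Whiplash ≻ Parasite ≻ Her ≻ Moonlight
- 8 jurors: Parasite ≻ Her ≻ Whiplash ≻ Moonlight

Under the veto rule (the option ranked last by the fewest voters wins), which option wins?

Last-place votes: Her 4, Parasite 9, Whiplash 0, Moonlight 14.
Whiplash is ranked last by the fewest voters, so Whiplash wins.

Whiplash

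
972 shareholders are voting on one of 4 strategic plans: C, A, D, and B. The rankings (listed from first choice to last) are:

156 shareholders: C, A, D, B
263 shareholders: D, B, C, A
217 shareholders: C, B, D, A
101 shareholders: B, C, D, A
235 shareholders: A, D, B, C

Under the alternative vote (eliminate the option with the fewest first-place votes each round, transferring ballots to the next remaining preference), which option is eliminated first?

Round 1: C 373, A 235, D 263, B 101. Eliminate B.

B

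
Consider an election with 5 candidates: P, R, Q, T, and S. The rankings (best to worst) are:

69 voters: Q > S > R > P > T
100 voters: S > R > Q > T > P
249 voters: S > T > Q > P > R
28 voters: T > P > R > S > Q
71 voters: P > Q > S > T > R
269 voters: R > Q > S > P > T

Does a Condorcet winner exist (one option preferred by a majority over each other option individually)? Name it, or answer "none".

Checking pairwise contests:
R beats P 438–348.
S beats R 489–297.
R beats Q 397–389.
P beats T 409–377.
Q beats S 409–377.
Every option loses at least one head-to-head, so there is no Condorcet winner.

none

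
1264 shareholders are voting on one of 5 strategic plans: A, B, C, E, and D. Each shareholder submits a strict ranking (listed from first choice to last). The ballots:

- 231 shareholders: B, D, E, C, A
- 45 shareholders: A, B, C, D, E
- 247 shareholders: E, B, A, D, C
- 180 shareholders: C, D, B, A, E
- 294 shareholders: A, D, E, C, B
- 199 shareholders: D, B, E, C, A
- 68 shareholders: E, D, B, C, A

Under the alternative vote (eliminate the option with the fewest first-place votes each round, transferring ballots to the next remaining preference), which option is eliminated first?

C

Round 1: A 339, B 231, C 180, E 315, D 199. Eliminate C.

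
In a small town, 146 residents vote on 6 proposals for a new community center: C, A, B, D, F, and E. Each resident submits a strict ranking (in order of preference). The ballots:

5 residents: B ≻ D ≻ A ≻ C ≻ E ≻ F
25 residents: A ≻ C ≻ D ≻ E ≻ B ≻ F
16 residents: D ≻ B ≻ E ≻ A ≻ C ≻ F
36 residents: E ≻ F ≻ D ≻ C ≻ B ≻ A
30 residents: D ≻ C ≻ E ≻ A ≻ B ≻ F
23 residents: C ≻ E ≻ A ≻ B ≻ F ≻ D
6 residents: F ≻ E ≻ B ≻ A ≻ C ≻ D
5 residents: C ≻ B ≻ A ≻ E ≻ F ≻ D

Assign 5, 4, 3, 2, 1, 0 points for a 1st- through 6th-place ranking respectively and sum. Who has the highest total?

E

C: 5·2 + 25·4 + 16·1 + 36·2 + 30·4 + 23·5 + 6·1 + 5·5 = 464
A: 5·3 + 25·5 + 16·2 + 36·0 + 30·2 + 23·3 + 6·2 + 5·3 = 328
B: 5·5 + 25·1 + 16·4 + 36·1 + 30·1 + 23·2 + 6·3 + 5·4 = 264
D: 5·4 + 25·3 + 16·5 + 36·3 + 30·5 + 23·0 + 6·0 + 5·0 = 433
F: 5·0 + 25·0 + 16·0 + 36·4 + 30·0 + 23·1 + 6·5 + 5·1 = 202
E: 5·1 + 25·2 + 16·3 + 36·5 + 30·3 + 23·4 + 6·4 + 5·2 = 499
E has the highest Borda score (499).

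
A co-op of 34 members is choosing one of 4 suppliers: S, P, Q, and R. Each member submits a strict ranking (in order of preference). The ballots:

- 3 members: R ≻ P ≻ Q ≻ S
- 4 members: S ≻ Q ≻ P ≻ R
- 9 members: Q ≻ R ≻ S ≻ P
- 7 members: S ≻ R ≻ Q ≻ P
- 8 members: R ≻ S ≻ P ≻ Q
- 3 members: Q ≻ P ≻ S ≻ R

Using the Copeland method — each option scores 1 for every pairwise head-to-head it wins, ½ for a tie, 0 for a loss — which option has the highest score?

R

S: beats P and Q; loses to R → score 2.
P: loses to S, Q, and R → score 0.
Q: beats P; loses to S and R → score 1.
R: beats S, P, and Q → score 3.
R has the best pairwise record.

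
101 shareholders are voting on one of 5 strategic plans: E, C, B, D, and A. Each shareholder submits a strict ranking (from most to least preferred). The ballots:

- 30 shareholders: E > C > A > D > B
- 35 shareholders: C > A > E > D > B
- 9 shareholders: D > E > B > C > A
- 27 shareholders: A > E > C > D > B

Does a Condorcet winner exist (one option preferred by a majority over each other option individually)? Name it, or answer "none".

none

Checking pairwise contests:
A beats E 62–39.
E beats C 66–35.
E beats B 101–0.
E beats D 92–9.
C beats A 74–27.
Every option loses at least one head-to-head, so there is no Condorcet winner.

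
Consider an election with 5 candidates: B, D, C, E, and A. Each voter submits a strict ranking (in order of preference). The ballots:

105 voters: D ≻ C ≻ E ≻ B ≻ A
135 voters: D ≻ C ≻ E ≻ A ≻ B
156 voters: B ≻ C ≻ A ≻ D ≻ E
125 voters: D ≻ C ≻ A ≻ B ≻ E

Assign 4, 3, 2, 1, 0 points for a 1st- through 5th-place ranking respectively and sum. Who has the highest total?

D

B: 105·1 + 135·0 + 156·4 + 125·1 = 854
D: 105·4 + 135·4 + 156·1 + 125·4 = 1616
C: 105·3 + 135·3 + 156·3 + 125·3 = 1563
E: 105·2 + 135·2 + 156·0 + 125·0 = 480
A: 105·0 + 135·1 + 156·2 + 125·2 = 697
D has the highest Borda score (1616).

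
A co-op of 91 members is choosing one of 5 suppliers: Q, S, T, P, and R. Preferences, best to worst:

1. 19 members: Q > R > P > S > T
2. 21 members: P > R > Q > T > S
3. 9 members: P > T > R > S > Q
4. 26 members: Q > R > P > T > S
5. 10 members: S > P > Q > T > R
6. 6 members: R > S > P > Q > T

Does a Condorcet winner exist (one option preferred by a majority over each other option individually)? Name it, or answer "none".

Checking pairwise contests:
P beats Q 46–45.
Q beats S 66–25.
Q beats T 82–9.
R beats P 51–40.
Q beats R 55–36.
Every option loses at least one head-to-head, so there is no Condorcet winner.

none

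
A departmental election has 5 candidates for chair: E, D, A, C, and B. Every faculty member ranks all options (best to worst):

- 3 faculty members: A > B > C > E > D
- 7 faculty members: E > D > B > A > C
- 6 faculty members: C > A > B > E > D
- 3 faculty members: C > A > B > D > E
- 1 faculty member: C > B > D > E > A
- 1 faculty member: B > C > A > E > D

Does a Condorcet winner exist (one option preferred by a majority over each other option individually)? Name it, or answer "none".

Checking pairwise contests:
A beats E 13–8.
E beats D 17–4.
C beats A 11–10.
B beats C 11–10.
A beats B 12–9.
Every option loses at least one head-to-head, so there is no Condorcet winner.

none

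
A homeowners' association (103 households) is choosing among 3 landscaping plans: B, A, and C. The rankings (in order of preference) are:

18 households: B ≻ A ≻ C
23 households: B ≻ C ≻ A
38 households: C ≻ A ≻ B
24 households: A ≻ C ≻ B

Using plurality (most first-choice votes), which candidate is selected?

First-place votes: B 41, A 24, C 38.
B has the most first-place votes.

B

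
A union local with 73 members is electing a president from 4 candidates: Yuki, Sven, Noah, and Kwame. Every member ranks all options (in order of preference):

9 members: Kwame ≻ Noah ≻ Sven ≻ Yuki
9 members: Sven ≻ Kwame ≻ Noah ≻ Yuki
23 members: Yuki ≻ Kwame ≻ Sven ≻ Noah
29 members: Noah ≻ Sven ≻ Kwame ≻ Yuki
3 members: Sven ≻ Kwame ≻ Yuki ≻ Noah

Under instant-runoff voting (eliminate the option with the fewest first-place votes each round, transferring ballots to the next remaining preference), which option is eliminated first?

Round 1: Yuki 23, Sven 12, Noah 29, Kwame 9. Eliminate Kwame.

Kwame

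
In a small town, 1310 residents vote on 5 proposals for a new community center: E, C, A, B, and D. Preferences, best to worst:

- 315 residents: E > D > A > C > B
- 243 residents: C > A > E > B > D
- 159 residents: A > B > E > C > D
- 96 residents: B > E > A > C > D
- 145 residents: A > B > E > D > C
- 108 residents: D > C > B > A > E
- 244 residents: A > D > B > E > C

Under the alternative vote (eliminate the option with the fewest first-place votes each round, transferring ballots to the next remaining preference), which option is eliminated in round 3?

C

Round 1: E 315, C 243, A 548, B 96, D 108. Eliminate B.
Round 2: E 411, C 243, A 548, D 108. Eliminate D.
Round 3: E 411, C 351, A 548. Eliminate C.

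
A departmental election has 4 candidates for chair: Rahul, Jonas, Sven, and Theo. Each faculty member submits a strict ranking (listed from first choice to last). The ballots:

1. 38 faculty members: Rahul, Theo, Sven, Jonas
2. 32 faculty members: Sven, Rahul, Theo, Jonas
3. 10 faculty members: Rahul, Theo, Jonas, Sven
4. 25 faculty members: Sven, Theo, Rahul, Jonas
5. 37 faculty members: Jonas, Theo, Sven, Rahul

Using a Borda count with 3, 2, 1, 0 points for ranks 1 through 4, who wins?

Rahul: 38·3 + 32·2 + 10·3 + 25·1 + 37·0 = 233
Jonas: 38·0 + 32·0 + 10·1 + 25·0 + 37·3 = 121
Sven: 38·1 + 32·3 + 10·0 + 25·3 + 37·1 = 246
Theo: 38·2 + 32·1 + 10·2 + 25·2 + 37·2 = 252
Theo has the highest Borda score (252).

Theo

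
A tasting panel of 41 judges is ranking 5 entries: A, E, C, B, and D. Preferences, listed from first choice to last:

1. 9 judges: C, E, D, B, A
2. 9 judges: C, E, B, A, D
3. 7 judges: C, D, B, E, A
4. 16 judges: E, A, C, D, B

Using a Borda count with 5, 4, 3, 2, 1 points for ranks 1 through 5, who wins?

A: 9·1 + 9·2 + 7·1 + 16·4 = 98
E: 9·4 + 9·4 + 7·2 + 16·5 = 166
C: 9·5 + 9·5 + 7·5 + 16·3 = 173
B: 9·2 + 9·3 + 7·3 + 16·1 = 82
D: 9·3 + 9·1 + 7·4 + 16·2 = 96
C has the highest Borda score (173).

C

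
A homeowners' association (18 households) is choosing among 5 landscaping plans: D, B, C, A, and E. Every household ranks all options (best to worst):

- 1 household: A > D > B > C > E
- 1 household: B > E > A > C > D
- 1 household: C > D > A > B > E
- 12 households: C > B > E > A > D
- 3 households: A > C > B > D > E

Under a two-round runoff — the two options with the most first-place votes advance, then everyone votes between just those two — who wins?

C

Round 1 first-place votes: D 0, B 1, C 13, A 4, E 0.
C and A advance.
Runoff: C is preferred to A by 13 voters; A by 5.
C wins the runoff.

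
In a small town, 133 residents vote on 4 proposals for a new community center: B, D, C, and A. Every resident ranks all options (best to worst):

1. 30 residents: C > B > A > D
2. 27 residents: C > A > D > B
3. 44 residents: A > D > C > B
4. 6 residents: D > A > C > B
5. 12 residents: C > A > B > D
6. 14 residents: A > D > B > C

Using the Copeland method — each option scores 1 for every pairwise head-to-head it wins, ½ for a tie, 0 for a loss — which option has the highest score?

C

B: loses to D, C, and A → score 0.
D: beats B; loses to C and A → score 1.
C: beats B, D, and A → score 3.
A: beats B and D; loses to C → score 2.
C has the best pairwise record.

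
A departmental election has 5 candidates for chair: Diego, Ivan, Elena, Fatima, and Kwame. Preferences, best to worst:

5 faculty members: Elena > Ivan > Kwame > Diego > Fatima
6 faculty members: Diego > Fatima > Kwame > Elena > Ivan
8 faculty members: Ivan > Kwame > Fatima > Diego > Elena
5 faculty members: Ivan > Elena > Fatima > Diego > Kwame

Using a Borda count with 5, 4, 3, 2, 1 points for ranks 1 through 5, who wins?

Diego: 5·2 + 6·5 + 8·2 + 5·2 = 66
Ivan: 5·4 + 6·1 + 8·5 + 5·5 = 91
Elena: 5·5 + 6·2 + 8·1 + 5·4 = 65
Fatima: 5·1 + 6·4 + 8·3 + 5·3 = 68
Kwame: 5·3 + 6·3 + 8·4 + 5·1 = 70
Ivan has the highest Borda score (91).

Ivan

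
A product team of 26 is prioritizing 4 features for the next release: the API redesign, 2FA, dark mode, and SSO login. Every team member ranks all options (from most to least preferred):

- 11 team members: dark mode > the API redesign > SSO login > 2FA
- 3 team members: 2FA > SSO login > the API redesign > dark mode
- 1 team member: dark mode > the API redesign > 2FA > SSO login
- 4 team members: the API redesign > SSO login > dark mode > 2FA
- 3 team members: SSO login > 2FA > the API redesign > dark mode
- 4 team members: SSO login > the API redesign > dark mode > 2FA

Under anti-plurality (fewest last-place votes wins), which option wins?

the API redesign

Last-place votes: the API redesign 0, 2FA 19, dark mode 6, SSO login 1.
the API redesign is ranked last by the fewest voters, so the API redesign wins.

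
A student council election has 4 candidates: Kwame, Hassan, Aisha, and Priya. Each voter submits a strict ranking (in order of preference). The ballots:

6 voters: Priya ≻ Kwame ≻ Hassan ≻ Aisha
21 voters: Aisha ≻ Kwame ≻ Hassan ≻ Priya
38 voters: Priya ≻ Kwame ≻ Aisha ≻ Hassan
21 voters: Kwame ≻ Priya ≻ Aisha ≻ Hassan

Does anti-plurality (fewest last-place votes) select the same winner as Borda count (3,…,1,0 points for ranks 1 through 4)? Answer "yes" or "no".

yes

Anti-plurality — last-place votes: Kwame 0, Hassan 59, Aisha 6, Priya 21. Winner: Kwame.
Borda — scores: Kwame 193, Hassan 27, Aisha 122, Priya 174. Winner: Kwame.
The two methods agree.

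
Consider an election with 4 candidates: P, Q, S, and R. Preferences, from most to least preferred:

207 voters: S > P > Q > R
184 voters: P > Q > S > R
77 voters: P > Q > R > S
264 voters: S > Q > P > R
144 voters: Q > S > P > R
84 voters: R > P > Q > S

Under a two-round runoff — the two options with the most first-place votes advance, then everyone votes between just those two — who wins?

S

Round 1 first-place votes: P 261, Q 144, S 471, R 84.
S and P advance.
Runoff: S is preferred to P by 615 voters; P by 345.
S wins the runoff.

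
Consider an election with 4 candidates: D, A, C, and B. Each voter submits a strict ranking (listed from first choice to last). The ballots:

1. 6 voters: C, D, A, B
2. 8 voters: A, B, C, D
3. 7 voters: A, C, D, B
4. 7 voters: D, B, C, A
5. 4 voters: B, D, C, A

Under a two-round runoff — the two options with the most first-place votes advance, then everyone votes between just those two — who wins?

D

Round 1 first-place votes: D 7, A 15, C 6, B 4.
A and D advance.
Runoff: A is preferred to D by 15 voters; D by 17.
D wins the runoff.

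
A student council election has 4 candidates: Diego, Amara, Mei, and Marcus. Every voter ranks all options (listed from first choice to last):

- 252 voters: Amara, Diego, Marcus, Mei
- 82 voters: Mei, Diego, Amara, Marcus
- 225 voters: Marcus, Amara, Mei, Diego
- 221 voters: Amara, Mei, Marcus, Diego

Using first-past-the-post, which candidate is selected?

Amara

First-place votes: Diego 0, Amara 473, Mei 82, Marcus 225.
Amara has the most first-place votes.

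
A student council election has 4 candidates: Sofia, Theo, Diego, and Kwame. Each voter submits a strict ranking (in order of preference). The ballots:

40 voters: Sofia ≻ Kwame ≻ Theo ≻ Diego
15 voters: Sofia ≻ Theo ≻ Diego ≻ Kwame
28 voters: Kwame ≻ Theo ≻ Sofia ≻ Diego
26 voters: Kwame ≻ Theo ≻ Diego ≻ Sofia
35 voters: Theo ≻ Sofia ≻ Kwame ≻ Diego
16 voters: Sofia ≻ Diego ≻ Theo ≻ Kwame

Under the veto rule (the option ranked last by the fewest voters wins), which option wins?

Theo

Last-place votes: Sofia 26, Theo 0, Diego 103, Kwame 31.
Theo is ranked last by the fewest voters, so Theo wins.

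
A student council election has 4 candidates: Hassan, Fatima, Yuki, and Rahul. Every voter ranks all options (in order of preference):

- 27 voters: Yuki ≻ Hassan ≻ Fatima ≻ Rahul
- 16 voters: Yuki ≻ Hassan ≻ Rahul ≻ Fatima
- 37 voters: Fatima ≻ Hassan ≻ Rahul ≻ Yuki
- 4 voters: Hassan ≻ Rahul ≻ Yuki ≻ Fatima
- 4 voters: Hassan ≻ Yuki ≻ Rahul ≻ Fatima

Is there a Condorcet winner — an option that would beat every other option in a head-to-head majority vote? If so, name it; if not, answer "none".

Hassan

Hassan vs Fatima: 51–37 for Hassan.
Hassan vs Yuki: 45–43 for Hassan.
Hassan vs Rahul: 88–0 for Hassan.
Hassan beats every other option head-to-head.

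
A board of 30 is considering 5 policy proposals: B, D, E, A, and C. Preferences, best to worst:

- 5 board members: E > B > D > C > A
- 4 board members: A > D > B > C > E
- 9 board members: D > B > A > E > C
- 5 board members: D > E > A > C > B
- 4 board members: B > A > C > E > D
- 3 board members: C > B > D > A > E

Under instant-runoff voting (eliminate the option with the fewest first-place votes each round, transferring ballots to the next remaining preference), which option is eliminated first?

C

Round 1: B 4, D 14, E 5, A 4, C 3. Eliminate C.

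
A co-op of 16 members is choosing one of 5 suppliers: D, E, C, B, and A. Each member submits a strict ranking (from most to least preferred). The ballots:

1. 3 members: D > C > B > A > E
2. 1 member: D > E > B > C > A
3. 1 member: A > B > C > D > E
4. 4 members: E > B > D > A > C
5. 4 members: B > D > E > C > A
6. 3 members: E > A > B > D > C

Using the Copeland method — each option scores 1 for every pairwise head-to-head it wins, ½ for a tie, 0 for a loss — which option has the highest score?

B

D: beats E, C, and A; loses to B → score 3.
E: beats C and A; ties B; loses to D → score 2.5.
C: ties A; loses to D, E, and B → score 0.5.
B: beats D, C, and A; ties E → score 3.5.
A: ties C; loses to D, E, and B → score 0.5.
B has the best pairwise record.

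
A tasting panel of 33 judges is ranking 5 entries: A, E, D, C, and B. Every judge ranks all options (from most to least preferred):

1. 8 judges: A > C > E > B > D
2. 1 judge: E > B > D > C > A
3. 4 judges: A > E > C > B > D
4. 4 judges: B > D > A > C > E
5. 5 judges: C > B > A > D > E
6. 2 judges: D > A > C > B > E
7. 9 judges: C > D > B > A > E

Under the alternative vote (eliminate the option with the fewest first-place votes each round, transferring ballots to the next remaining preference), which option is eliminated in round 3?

Round 1: A 12, E 1, D 2, C 14, B 4. Eliminate E.
Round 2: A 12, D 2, C 14, B 5. Eliminate D.
Round 3: A 14, C 14, B 5. Eliminate B.

B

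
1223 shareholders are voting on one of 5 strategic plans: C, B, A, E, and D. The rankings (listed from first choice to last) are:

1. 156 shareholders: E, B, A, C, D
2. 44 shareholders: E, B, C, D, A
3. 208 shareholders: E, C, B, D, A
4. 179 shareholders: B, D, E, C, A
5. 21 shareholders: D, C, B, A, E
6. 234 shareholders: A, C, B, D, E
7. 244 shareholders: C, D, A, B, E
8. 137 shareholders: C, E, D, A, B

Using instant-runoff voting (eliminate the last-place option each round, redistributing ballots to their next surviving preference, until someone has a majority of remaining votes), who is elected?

C

Round 1: C 381, B 179, A 234, E 408, D 21. Eliminate D.
Round 2: C 402, B 179, A 234, E 408. Eliminate B.
Round 3: C 402, A 234, E 587. Eliminate A.
Round 4: C 636, E 587. C has a majority.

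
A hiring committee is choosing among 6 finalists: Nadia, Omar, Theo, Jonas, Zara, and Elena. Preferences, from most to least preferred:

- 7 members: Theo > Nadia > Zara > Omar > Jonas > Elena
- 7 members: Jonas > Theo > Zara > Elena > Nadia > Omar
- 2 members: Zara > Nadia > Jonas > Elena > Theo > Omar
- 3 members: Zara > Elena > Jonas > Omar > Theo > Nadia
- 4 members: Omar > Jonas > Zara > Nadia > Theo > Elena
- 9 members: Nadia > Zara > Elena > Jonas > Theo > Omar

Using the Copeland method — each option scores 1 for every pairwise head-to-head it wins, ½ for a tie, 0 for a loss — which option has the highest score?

Zara

Nadia: beats Omar, Jonas, and Elena; ties Zara; loses to Theo → score 3.5.
Omar: loses to Nadia, Theo, Jonas, Zara, and Elena → score 0.
Theo: beats Nadia, Omar, and Elena; loses to Jonas and Zara → score 3.
Jonas: beats Omar, Theo, and Elena; loses to Nadia and Zara → score 3.
Zara: beats Omar, Theo, Jonas, and Elena; ties Nadia → score 4.5.
Elena: beats Omar; loses to Nadia, Theo, Jonas, and Zara → score 1.
Zara has the best pairwise record.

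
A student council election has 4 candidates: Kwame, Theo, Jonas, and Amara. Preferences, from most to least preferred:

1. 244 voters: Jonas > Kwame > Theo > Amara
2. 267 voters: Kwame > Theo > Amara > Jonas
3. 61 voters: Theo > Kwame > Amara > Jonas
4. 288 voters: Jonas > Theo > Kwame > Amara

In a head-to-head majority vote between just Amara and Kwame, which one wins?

Voters preferring Amara to Kwame: 0; preferring Kwame to Amara: 860.
Kwame wins the head-to-head.

Kwame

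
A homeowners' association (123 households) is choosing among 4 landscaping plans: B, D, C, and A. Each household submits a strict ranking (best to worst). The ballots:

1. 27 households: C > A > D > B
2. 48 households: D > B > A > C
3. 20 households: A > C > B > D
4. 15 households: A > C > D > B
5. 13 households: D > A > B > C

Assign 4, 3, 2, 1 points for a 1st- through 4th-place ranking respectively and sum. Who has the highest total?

B: 27·1 + 48·3 + 20·2 + 15·1 + 13·2 = 252
D: 27·2 + 48·4 + 20·1 + 15·2 + 13·4 = 348
C: 27·4 + 48·1 + 20·3 + 15·3 + 13·1 = 274
A: 27·3 + 48·2 + 20·4 + 15·4 + 13·3 = 356
A has the highest Borda score (356).

A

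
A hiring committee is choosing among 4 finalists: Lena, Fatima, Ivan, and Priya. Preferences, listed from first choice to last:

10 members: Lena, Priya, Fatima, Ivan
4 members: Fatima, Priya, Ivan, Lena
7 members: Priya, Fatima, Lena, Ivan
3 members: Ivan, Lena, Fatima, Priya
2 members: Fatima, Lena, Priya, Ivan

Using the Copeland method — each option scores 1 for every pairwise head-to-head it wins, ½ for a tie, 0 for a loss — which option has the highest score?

Lena

Lena: beats Ivan and Priya; ties Fatima → score 2.5.
Fatima: beats Ivan; ties Lena; loses to Priya → score 1.5.
Ivan: loses to Lena, Fatima, and Priya → score 0.
Priya: beats Fatima and Ivan; loses to Lena → score 2.
Lena has the best pairwise record.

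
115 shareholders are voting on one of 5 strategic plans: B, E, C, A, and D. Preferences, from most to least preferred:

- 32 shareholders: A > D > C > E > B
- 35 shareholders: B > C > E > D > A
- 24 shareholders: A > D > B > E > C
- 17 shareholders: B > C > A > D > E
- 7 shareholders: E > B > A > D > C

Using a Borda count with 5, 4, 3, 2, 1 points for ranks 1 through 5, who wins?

B

B: 32·1 + 35·5 + 24·3 + 17·5 + 7·4 = 392
E: 32·2 + 35·3 + 24·2 + 17·1 + 7·5 = 269
C: 32·3 + 35·4 + 24·1 + 17·4 + 7·1 = 335
A: 32·5 + 35·1 + 24·5 + 17·3 + 7·3 = 387
D: 32·4 + 35·2 + 24·4 + 17·2 + 7·2 = 342
B has the highest Borda score (392).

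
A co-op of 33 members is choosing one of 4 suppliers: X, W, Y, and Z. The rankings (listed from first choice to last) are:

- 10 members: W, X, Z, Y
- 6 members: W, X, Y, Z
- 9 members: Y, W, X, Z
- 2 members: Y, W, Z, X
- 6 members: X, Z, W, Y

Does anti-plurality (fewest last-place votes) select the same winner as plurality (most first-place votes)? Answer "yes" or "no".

Anti-plurality — last-place votes: X 2, W 0, Y 16, Z 15. Winner: W.
Plurality — first-place votes: X 6, W 16, Y 11, Z 0. Winner: W.
The two methods agree.

yes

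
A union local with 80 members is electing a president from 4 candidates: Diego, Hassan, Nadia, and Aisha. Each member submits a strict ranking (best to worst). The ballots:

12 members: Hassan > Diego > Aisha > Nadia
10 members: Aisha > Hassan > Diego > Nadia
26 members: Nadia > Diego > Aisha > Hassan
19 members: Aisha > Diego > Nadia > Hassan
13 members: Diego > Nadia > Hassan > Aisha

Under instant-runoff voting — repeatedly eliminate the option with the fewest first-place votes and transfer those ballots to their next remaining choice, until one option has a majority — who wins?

Round 1: Diego 13, Hassan 12, Nadia 26, Aisha 29. Eliminate Hassan.
Round 2: Diego 25, Nadia 26, Aisha 29. Eliminate Diego.
Round 3: Nadia 39, Aisha 41. Aisha has a majority.

Aisha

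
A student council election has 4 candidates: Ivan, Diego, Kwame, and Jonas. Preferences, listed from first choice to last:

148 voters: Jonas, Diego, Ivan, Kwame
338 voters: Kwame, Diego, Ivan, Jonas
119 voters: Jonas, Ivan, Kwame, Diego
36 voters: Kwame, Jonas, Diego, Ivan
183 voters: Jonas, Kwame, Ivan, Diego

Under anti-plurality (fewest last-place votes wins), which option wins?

Last-place votes: Ivan 36, Diego 302, Kwame 148, Jonas 338.
Ivan is ranked last by the fewest voters, so Ivan wins.

Ivan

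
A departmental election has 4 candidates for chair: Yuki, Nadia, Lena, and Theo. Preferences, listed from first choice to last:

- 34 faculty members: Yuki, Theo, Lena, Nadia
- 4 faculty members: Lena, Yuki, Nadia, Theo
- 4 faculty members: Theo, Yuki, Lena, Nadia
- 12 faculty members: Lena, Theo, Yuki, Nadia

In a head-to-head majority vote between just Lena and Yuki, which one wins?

Yuki

Voters preferring Lena to Yuki: 16; preferring Yuki to Lena: 38.
Yuki wins the head-to-head.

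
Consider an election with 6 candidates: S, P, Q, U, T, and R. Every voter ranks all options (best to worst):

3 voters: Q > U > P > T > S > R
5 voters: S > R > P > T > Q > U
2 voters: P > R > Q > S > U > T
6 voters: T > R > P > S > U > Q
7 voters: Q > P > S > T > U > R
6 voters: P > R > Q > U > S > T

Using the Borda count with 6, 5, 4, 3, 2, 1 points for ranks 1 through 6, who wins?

P

S: 3·2 + 5·6 + 2·3 + 6·3 + 7·4 + 6·2 = 100
P: 3·4 + 5·4 + 2·6 + 6·4 + 7·5 + 6·6 = 139
Q: 3·6 + 5·2 + 2·4 + 6·1 + 7·6 + 6·4 = 108
U: 3·5 + 5·1 + 2·2 + 6·2 + 7·2 + 6·3 = 68
T: 3·3 + 5·3 + 2·1 + 6·6 + 7·3 + 6·1 = 89
R: 3·1 + 5·5 + 2·5 + 6·5 + 7·1 + 6·5 = 105
P has the highest Borda score (139).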